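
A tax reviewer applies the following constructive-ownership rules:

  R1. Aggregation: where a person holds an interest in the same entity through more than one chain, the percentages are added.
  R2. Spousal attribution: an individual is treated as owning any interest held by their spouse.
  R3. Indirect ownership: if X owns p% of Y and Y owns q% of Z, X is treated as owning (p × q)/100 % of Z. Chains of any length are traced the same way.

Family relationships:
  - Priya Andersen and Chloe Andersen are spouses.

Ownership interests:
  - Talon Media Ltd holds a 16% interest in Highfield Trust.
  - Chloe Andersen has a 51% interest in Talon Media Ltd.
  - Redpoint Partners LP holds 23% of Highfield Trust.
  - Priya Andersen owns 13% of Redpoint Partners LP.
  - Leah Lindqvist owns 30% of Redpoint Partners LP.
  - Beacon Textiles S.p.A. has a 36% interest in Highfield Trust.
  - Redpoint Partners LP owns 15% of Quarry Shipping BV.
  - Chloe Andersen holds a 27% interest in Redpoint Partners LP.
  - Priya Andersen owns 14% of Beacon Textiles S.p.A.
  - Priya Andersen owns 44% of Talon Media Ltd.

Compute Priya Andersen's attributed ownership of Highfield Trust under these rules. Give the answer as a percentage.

29.44%

By spousal attribution (R2), Priya Andersen is treated as also owning Chloe Andersen's interest in Redpoint Partners LP, giving 13% + 27% = 40%.
By spousal attribution (R2), Priya Andersen is treated as also owning Chloe Andersen's interest in Talon Media Ltd, giving 44% + 51% = 95%.
Chain via Redpoint Partners LP (R3): 40% × 23% = 9.2% of Highfield Trust.
Chain via Beacon Textiles S.p.A. (R3): 14% × 36% = 5.04% of Highfield Trust.
Chain via Talon Media Ltd (R3): 95% × 16% = 15.2% of Highfield Trust.
Aggregating (R1): 9.2% + 5.04% + 15.2% = 29.44%.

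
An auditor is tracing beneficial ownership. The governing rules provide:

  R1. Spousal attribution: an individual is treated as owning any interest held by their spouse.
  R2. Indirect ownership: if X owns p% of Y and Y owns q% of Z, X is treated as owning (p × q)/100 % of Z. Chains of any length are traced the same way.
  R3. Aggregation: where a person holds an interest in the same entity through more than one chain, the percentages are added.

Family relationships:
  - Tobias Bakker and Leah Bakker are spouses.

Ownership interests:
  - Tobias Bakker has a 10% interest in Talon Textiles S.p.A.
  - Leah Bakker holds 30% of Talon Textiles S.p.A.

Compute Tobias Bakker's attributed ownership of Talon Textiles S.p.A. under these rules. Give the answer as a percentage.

40%

By spousal attribution (R1), Tobias Bakker is treated as also owning Leah Bakker's interest in Talon Textiles S.p.A, giving 10% + 30% = 40%.
Direct interest in Talon Textiles S.p.A: 40%.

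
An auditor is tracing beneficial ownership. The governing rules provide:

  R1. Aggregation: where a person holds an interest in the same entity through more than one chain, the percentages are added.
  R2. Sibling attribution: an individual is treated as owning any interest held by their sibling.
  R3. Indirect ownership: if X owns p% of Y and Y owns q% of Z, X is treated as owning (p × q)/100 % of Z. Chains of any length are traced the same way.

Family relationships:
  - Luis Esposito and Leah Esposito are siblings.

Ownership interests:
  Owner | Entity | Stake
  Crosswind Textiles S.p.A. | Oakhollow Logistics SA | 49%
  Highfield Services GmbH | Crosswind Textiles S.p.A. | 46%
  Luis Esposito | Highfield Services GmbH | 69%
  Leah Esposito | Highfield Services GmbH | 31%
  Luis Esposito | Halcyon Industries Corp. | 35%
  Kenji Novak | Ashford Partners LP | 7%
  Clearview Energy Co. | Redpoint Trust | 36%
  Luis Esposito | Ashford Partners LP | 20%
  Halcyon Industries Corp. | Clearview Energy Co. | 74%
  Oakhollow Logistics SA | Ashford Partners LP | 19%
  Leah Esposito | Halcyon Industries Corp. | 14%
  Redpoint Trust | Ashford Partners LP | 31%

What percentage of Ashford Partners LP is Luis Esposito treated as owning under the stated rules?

By sibling attribution (R2), Luis Esposito is treated as also owning Leah Esposito's interest in Highfield Services GmbH, giving 69% + 31% = 100%.
By sibling attribution (R2), Luis Esposito is treated as also owning Leah Esposito's interest in Halcyon Industries Corp, giving 35% + 14% = 49%.
Chain via Highfield Services GmbH → Crosswind Textiles S.p.A. → Oakhollow Logistics SA (R3): 100% × 46% × 49% × 19% = 4.2826% of Ashford Partners LP.
Chain via Halcyon Industries Corp. → Clearview Energy Co. → Redpoint Trust (R3): 49% × 74% × 36% × 31% = 4.046616% of Ashford Partners LP.
Direct interest in Ashford Partners LP: 20%.
Aggregating (R1): 4.2826% + 4.046616% + 20% = 28.329216%.

28.329216%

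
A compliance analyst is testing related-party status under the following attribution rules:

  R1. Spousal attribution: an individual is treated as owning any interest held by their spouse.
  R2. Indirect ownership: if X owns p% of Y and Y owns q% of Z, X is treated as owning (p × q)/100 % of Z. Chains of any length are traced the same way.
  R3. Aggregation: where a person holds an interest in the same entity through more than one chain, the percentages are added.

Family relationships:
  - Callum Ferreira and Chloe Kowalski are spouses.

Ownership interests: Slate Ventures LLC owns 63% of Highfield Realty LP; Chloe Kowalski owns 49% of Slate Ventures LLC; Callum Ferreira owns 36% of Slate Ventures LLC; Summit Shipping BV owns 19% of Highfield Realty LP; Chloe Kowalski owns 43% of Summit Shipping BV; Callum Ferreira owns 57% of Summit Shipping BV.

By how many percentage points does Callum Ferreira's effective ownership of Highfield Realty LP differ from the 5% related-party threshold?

67.55

By spousal attribution (R1), Callum Ferreira is treated as also owning Chloe Kowalski's interest in Slate Ventures LLC, giving 36% + 49% = 85%.
By spousal attribution (R1), Callum Ferreira is treated as also owning Chloe Kowalski's interest in Summit Shipping BV, giving 57% + 43% = 100%.
Chain via Slate Ventures LLC (R2): 85% × 63% = 53.55% of Highfield Realty LP.
Chain via Summit Shipping BV (R2): 100% × 19% = 19% of Highfield Realty LP.
Aggregating (R3): 53.55% + 19% = 72.55%.
72.55% exceeds the 5% threshold by 67.55 percentage points.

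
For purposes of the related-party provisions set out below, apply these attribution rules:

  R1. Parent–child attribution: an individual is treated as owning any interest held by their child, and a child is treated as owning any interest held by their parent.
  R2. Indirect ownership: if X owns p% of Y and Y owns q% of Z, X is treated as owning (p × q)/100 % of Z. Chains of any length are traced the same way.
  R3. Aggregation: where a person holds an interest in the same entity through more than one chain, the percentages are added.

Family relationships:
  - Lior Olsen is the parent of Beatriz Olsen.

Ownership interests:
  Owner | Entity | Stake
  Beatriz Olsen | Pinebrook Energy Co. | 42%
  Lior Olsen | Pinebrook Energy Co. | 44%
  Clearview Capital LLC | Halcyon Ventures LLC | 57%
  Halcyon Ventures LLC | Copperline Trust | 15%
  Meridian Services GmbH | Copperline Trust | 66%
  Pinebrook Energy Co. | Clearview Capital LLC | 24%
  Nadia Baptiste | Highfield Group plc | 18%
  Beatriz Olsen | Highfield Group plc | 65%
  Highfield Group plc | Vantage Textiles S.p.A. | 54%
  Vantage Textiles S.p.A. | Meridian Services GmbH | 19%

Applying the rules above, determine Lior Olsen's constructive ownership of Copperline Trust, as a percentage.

6.16626%

By parent–child attribution (R1), Lior Olsen is treated as also owning Beatriz Olsen's interest in Pinebrook Energy Co, giving 44% + 42% = 86%.
By parent–child attribution (R1), Lior Olsen is treated as owning Beatriz Olsen's 65% interest in Highfield Group plc.
Chain via Pinebrook Energy Co. → Clearview Capital LLC → Halcyon Ventures LLC (R2): 86% × 24% × 57% × 15% = 1.76472% of Copperline Trust.
Chain via Highfield Group plc → Vantage Textiles S.p.A. → Meridian Services GmbH (R2): 65% × 54% × 19% × 66% = 4.40154% of Copperline Trust.
Aggregating (R3): 1.76472% + 4.40154% = 6.16626%.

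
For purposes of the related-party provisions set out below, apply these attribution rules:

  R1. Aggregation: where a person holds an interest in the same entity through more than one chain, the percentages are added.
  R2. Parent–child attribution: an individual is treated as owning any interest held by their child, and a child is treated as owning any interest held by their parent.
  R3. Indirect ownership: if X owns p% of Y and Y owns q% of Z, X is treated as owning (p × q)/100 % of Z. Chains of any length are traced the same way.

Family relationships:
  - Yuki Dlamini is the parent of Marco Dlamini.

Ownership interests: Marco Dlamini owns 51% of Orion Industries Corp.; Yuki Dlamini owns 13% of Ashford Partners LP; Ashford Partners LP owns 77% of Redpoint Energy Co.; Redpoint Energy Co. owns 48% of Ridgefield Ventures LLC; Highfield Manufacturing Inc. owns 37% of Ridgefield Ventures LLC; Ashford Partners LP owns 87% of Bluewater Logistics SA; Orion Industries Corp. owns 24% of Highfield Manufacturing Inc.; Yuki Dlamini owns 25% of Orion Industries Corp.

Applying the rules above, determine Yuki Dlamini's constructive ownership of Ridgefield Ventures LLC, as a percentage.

By parent–child attribution (R2), Yuki Dlamini is treated as also owning Marco Dlamini's interest in Orion Industries Corp, giving 25% + 51% = 76%.
Chain via Orion Industries Corp. → Highfield Manufacturing Inc. (R3): 76% × 24% × 37% = 6.7488% of Ridgefield Ventures LLC.
Chain via Ashford Partners LP → Redpoint Energy Co. (R3): 13% × 77% × 48% = 4.8048% of Ridgefield Ventures LLC.
Aggregating (R1): 6.7488% + 4.8048% = 11.5536%.

11.5536%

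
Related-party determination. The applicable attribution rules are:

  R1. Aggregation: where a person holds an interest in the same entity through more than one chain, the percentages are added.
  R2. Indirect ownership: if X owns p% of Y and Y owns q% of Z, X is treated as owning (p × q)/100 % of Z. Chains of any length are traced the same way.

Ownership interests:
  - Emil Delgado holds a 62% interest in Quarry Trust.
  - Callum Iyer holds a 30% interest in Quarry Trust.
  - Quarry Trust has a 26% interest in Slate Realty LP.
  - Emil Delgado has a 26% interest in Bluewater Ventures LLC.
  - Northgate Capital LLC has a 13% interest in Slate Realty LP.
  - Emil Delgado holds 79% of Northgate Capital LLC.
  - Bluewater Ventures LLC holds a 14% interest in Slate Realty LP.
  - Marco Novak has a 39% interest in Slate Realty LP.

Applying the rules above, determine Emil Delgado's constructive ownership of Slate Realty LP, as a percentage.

Chain via Northgate Capital LLC (R2): 79% × 13% = 10.27% of Slate Realty LP.
Chain via Bluewater Ventures LLC (R2): 26% × 14% = 3.64% of Slate Realty LP.
Chain via Quarry Trust (R2): 62% × 26% = 16.12% of Slate Realty LP.
Aggregating (R1): 10.27% + 3.64% + 16.12% = 30.03%.

30.03%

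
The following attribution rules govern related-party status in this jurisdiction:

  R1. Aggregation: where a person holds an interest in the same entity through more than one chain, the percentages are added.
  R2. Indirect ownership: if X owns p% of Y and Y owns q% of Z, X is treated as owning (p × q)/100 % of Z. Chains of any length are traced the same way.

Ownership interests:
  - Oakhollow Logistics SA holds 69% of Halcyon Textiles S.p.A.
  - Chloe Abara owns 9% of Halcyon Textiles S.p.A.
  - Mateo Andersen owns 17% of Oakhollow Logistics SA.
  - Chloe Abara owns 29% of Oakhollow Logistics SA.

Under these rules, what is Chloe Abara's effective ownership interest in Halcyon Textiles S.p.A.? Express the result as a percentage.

Chain via Oakhollow Logistics SA (R2): 29% × 69% = 20.01% of Halcyon Textiles S.p.A.
Direct interest in Halcyon Textiles S.p.A: 9%.
Aggregating (R1): 20.01% + 9% = 29.01%.

29.01%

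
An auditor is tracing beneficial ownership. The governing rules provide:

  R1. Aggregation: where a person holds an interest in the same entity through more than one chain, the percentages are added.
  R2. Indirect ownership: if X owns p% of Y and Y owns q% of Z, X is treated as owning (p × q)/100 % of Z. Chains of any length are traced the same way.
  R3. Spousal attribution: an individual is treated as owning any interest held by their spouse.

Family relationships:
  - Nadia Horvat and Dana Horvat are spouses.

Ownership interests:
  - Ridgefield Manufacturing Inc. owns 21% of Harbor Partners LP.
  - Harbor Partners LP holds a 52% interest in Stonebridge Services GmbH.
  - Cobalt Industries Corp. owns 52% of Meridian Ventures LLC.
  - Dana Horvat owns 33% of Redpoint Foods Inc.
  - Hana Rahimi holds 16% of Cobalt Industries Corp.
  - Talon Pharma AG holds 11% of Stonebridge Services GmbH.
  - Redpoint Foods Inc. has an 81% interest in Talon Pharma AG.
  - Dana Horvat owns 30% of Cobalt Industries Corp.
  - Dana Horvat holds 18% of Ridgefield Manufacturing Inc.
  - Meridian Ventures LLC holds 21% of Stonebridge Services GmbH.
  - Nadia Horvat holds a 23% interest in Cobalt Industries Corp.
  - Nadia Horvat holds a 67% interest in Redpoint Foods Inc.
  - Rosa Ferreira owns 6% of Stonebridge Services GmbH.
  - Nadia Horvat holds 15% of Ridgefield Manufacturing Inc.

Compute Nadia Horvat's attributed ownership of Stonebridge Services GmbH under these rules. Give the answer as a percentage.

By spousal attribution (R3), Nadia Horvat is treated as also owning Dana Horvat's interest in Ridgefield Manufacturing Inc, giving 15% + 18% = 33%.
By spousal attribution (R3), Nadia Horvat is treated as also owning Dana Horvat's interest in Redpoint Foods Inc, giving 67% + 33% = 100%.
By spousal attribution (R3), Nadia Horvat is treated as also owning Dana Horvat's interest in Cobalt Industries Corp, giving 23% + 30% = 53%.
Chain via Ridgefield Manufacturing Inc. → Harbor Partners LP (R2): 33% × 21% × 52% = 3.6036% of Stonebridge Services GmbH.
Chain via Redpoint Foods Inc. → Talon Pharma AG (R2): 100% × 81% × 11% = 8.91% of Stonebridge Services GmbH.
Chain via Cobalt Industries Corp. → Meridian Ventures LLC (R2): 53% × 52% × 21% = 5.7876% of Stonebridge Services GmbH.
Aggregating (R1): 3.6036% + 8.91% + 5.7876% = 18.3012%.

18.3012%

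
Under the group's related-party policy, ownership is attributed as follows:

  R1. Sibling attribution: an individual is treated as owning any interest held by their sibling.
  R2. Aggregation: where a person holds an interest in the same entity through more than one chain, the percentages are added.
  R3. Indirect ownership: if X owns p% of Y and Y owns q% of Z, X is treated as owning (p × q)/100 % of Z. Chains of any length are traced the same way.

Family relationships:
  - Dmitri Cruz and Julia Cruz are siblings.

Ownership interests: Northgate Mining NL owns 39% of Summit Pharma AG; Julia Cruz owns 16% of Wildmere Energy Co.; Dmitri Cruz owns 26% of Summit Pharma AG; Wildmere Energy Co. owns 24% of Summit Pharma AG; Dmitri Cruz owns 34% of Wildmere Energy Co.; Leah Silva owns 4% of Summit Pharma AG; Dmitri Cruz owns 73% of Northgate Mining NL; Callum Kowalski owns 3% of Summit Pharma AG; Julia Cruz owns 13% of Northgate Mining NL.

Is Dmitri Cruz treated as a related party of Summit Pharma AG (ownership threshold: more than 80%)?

No

By sibling attribution (R1), Dmitri Cruz is treated as also owning Julia Cruz's interest in Northgate Mining NL, giving 73% + 13% = 86%.
By sibling attribution (R1), Dmitri Cruz is treated as also owning Julia Cruz's interest in Wildmere Energy Co, giving 34% + 16% = 50%.
Chain via Northgate Mining NL (R3): 86% × 39% = 33.54% of Summit Pharma AG.
Chain via Wildmere Energy Co. (R3): 50% × 24% = 12% of Summit Pharma AG.
Direct interest in Summit Pharma AG: 26%.
Aggregating (R2): 33.54% + 12% + 26% = 71.54%.
71.54% does not exceed the 80% threshold, so Dmitri is not a related party to Summit Pharma AG.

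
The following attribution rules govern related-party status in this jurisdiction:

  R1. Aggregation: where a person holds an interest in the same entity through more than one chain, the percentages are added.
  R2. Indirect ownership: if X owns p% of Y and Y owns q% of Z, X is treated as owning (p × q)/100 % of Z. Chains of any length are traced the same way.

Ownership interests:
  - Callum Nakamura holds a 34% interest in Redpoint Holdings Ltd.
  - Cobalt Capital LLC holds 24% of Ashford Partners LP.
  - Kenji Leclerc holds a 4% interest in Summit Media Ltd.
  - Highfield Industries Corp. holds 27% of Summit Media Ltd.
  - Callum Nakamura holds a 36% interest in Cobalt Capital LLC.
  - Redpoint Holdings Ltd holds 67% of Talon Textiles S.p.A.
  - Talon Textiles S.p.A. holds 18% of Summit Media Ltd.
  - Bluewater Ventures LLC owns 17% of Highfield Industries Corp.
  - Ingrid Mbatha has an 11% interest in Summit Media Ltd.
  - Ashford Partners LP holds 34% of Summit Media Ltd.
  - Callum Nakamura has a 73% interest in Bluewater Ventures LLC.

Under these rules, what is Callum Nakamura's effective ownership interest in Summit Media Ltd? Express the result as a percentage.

Chain via Redpoint Holdings Ltd → Talon Textiles S.p.A. (R2): 34% × 67% × 18% = 4.1004% of Summit Media Ltd.
Chain via Cobalt Capital LLC → Ashford Partners LP (R2): 36% × 24% × 34% = 2.9376% of Summit Media Ltd.
Chain via Bluewater Ventures LLC → Highfield Industries Corp. (R2): 73% × 17% × 27% = 3.3507% of Summit Media Ltd.
Aggregating (R1): 4.1004% + 2.9376% + 3.3507% = 10.3887%.

10.3887%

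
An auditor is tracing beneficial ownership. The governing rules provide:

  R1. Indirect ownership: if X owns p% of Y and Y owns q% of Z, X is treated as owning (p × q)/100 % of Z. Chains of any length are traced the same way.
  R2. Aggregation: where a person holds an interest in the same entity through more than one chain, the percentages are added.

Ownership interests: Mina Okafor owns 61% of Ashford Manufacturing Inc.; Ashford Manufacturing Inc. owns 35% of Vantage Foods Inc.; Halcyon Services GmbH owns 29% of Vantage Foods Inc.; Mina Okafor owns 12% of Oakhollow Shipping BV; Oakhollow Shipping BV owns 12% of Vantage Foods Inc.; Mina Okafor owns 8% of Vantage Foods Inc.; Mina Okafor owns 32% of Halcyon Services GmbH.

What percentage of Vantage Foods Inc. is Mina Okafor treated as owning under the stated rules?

40.07%

Chain via Halcyon Services GmbH (R1): 32% × 29% = 9.28% of Vantage Foods Inc.
Chain via Oakhollow Shipping BV (R1): 12% × 12% = 1.44% of Vantage Foods Inc.
Chain via Ashford Manufacturing Inc. (R1): 61% × 35% = 21.35% of Vantage Foods Inc.
Direct interest in Vantage Foods Inc: 8%.
Aggregating (R2): 9.28% + 1.44% + 21.35% + 8% = 40.07%.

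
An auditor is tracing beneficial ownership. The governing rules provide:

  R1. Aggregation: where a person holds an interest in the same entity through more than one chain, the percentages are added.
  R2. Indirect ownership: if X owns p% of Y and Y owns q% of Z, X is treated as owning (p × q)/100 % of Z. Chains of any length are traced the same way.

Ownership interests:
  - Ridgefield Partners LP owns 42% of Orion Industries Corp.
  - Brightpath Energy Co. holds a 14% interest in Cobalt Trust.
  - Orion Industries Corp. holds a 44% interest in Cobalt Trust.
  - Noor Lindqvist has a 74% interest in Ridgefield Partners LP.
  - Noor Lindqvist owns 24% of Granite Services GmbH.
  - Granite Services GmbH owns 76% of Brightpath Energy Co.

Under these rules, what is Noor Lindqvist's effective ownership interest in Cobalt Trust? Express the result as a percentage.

16.2288%

Chain via Granite Services GmbH → Brightpath Energy Co. (R2): 24% × 76% × 14% = 2.5536% of Cobalt Trust.
Chain via Ridgefield Partners LP → Orion Industries Corp. (R2): 74% × 42% × 44% = 13.6752% of Cobalt Trust.
Aggregating (R1): 2.5536% + 13.6752% = 16.2288%.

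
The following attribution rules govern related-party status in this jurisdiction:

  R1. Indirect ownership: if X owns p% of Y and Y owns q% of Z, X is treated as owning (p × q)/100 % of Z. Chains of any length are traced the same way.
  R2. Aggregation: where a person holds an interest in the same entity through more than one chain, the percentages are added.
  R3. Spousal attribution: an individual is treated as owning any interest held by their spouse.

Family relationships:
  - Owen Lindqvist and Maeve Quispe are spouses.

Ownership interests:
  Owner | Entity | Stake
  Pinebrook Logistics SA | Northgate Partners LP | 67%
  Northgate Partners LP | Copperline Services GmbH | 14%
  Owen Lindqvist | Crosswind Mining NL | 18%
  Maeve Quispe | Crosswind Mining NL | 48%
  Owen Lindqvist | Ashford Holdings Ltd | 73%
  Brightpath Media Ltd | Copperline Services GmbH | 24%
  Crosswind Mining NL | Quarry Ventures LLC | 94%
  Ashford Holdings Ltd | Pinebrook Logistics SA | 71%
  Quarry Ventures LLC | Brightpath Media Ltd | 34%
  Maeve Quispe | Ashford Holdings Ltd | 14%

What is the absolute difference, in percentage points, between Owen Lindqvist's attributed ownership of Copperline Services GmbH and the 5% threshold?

By spousal attribution (R3), Owen Lindqvist is treated as also owning Maeve Quispe's interest in Crosswind Mining NL, giving 18% + 48% = 66%.
By spousal attribution (R3), Owen Lindqvist is treated as also owning Maeve Quispe's interest in Ashford Holdings Ltd, giving 73% + 14% = 87%.
Chain via Crosswind Mining NL → Quarry Ventures LLC → Brightpath Media Ltd (R1): 66% × 94% × 34% × 24% = 5.062464% of Copperline Services GmbH.
Chain via Ashford Holdings Ltd → Pinebrook Logistics SA → Northgate Partners LP (R1): 87% × 71% × 67% × 14% = 5.794026% of Copperline Services GmbH.
Aggregating (R2): 5.062464% + 5.794026% = 10.85649%.
10.85649% exceeds the 5% threshold by 5.85649 percentage points.

5.85649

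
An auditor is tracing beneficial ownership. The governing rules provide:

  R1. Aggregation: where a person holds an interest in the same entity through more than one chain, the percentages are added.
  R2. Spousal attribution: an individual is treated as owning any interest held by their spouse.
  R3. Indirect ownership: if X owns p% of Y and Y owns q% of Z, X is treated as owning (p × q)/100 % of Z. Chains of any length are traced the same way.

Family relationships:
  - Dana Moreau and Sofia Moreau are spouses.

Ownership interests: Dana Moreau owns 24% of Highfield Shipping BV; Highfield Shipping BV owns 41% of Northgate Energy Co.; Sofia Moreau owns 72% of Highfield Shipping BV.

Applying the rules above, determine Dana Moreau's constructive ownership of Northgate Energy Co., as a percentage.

39.36%

By spousal attribution (R2), Dana Moreau is treated as also owning Sofia Moreau's interest in Highfield Shipping BV, giving 24% + 72% = 96%.
Chain via Highfield Shipping BV (R3): 96% × 41% = 39.36% of Northgate Energy Co.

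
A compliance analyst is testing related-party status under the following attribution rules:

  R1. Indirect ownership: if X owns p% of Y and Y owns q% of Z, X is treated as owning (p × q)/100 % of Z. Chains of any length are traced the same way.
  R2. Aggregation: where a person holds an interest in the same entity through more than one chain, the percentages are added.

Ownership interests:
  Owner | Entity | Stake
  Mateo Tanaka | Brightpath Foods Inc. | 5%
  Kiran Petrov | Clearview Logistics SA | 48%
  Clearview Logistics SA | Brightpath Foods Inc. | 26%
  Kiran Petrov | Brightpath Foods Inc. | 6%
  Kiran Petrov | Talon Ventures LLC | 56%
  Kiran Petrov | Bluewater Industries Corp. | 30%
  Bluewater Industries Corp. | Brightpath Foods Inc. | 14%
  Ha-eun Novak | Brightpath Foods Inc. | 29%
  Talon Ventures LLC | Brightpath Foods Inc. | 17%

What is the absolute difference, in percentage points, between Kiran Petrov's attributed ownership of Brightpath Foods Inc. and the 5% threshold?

27.2

Chain via Talon Ventures LLC (R1): 56% × 17% = 9.52% of Brightpath Foods Inc.
Chain via Bluewater Industries Corp. (R1): 30% × 14% = 4.2% of Brightpath Foods Inc.
Chain via Clearview Logistics SA (R1): 48% × 26% = 12.48% of Brightpath Foods Inc.
Direct interest in Brightpath Foods Inc: 6%.
Aggregating (R2): 9.52% + 4.2% + 12.48% + 6% = 32.2%.
32.2% exceeds the 5% threshold by 27.2 percentage points.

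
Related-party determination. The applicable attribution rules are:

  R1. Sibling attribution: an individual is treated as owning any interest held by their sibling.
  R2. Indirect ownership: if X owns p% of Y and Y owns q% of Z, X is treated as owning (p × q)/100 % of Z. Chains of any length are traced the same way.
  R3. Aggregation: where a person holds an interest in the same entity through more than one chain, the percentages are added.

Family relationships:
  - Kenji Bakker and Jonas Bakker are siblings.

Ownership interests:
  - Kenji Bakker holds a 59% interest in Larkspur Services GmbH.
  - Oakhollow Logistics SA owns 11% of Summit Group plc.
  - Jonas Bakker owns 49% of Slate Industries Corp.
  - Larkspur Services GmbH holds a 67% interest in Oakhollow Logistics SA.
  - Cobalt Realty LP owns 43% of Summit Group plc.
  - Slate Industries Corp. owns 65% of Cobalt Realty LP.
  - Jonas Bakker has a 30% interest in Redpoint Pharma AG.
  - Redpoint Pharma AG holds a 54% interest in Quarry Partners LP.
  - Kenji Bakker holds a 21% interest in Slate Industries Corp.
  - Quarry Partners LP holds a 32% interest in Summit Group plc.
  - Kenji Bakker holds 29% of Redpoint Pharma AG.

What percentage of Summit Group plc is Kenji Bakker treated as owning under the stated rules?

By sibling attribution (R1), Kenji Bakker is treated as also owning Jonas Bakker's interest in Slate Industries Corp, giving 21% + 49% = 70%.
By sibling attribution (R1), Kenji Bakker is treated as also owning Jonas Bakker's interest in Redpoint Pharma AG, giving 29% + 30% = 59%.
Chain via Slate Industries Corp. → Cobalt Realty LP (R2): 70% × 65% × 43% = 19.565% of Summit Group plc.
Chain via Redpoint Pharma AG → Quarry Partners LP (R2): 59% × 54% × 32% = 10.1952% of Summit Group plc.
Chain via Larkspur Services GmbH → Oakhollow Logistics SA (R2): 59% × 67% × 11% = 4.3483% of Summit Group plc.
Aggregating (R3): 19.565% + 10.1952% + 4.3483% = 34.1085%.

34.1085%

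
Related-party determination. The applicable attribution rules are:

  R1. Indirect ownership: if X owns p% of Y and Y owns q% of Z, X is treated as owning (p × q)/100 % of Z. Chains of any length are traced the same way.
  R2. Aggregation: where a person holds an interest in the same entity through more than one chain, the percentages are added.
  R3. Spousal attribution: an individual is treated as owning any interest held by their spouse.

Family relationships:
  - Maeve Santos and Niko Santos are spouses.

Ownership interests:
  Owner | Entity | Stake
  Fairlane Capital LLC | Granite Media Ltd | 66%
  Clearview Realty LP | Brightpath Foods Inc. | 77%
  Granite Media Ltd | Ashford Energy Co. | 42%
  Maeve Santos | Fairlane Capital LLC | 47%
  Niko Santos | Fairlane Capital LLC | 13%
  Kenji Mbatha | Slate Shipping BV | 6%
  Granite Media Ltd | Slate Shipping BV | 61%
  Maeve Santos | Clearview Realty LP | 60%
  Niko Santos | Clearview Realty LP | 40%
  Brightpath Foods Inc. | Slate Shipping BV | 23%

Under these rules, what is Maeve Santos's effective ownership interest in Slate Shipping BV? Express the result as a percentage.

By spousal attribution (R3), Maeve Santos is treated as also owning Niko Santos's interest in Fairlane Capital LLC, giving 47% + 13% = 60%.
By spousal attribution (R3), Maeve Santos is treated as also owning Niko Santos's interest in Clearview Realty LP, giving 60% + 40% = 100%.
Chain via Fairlane Capital LLC → Granite Media Ltd (R1): 60% × 66% × 61% = 24.156% of Slate Shipping BV.
Chain via Clearview Realty LP → Brightpath Foods Inc. (R1): 100% × 77% × 23% = 17.71% of Slate Shipping BV.
Aggregating (R2): 24.156% + 17.71% = 41.866%.

41.866%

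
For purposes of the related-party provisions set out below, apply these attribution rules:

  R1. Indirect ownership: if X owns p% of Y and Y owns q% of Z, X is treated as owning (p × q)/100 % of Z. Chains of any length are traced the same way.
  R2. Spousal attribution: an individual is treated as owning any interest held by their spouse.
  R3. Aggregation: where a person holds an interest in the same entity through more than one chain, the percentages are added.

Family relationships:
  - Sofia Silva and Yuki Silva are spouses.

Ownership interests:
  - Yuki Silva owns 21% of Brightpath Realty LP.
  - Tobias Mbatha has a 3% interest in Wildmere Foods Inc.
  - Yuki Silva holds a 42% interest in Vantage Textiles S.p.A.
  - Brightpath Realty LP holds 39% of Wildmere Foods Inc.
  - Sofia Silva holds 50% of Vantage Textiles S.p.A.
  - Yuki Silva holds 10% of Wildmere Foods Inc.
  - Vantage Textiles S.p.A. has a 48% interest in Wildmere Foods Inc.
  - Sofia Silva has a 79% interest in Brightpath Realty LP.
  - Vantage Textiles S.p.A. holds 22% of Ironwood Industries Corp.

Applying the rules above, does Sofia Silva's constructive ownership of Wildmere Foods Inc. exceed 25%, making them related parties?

Yes

By spousal attribution (R2), Sofia Silva is treated as also owning Yuki Silva's interest in Vantage Textiles S.p.A, giving 50% + 42% = 92%.
By spousal attribution (R2), Sofia Silva is treated as also owning Yuki Silva's interest in Brightpath Realty LP, giving 79% + 21% = 100%.
By spousal attribution (R2), Sofia Silva is treated as owning Yuki Silva's 10% interest in Wildmere Foods Inc.
Chain via Vantage Textiles S.p.A. (R1): 92% × 48% = 44.16% of Wildmere Foods Inc.
Chain via Brightpath Realty LP (R1): 100% × 39% = 39% of Wildmere Foods Inc.
Direct interest in Wildmere Foods Inc: 10%.
Aggregating (R3): 44.16% + 39% + 10% = 93.16%.
93.16% exceeds the 25% threshold, so Sofia is a related party to Wildmere Foods Inc.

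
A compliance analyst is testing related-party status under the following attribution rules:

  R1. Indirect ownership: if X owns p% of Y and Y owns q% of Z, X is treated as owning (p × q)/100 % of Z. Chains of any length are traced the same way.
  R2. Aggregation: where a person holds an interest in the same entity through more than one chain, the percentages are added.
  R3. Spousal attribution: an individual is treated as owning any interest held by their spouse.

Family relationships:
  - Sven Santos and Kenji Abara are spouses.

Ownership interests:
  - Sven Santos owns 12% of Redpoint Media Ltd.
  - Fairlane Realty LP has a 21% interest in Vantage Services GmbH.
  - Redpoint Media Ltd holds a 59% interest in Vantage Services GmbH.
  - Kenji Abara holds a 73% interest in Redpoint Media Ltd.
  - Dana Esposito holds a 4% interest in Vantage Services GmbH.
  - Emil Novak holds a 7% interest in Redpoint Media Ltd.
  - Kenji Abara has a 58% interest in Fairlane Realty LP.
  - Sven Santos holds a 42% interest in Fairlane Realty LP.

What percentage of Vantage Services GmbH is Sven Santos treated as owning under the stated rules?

By spousal attribution (R3), Sven Santos is treated as also owning Kenji Abara's interest in Redpoint Media Ltd, giving 12% + 73% = 85%.
By spousal attribution (R3), Sven Santos is treated as also owning Kenji Abara's interest in Fairlane Realty LP, giving 42% + 58% = 100%.
Chain via Redpoint Media Ltd (R1): 85% × 59% = 50.15% of Vantage Services GmbH.
Chain via Fairlane Realty LP (R1): 100% × 21% = 21% of Vantage Services GmbH.
Aggregating (R2): 50.15% + 21% = 71.15%.

71.15%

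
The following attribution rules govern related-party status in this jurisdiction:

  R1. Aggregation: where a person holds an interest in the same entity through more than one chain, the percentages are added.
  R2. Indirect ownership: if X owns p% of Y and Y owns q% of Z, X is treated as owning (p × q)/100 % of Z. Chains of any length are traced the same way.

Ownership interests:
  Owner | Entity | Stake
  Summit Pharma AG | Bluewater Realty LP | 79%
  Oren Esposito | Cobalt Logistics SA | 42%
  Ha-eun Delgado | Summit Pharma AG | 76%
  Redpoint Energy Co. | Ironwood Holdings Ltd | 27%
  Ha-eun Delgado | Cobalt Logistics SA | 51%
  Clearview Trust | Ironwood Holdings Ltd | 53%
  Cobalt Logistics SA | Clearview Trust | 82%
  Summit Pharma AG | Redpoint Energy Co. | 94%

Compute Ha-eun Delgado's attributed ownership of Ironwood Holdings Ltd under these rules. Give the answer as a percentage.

41.4534%

Chain via Summit Pharma AG → Redpoint Energy Co. (R2): 76% × 94% × 27% = 19.2888% of Ironwood Holdings Ltd.
Chain via Cobalt Logistics SA → Clearview Trust (R2): 51% × 82% × 53% = 22.1646% of Ironwood Holdings Ltd.
Aggregating (R1): 19.2888% + 22.1646% = 41.4534%.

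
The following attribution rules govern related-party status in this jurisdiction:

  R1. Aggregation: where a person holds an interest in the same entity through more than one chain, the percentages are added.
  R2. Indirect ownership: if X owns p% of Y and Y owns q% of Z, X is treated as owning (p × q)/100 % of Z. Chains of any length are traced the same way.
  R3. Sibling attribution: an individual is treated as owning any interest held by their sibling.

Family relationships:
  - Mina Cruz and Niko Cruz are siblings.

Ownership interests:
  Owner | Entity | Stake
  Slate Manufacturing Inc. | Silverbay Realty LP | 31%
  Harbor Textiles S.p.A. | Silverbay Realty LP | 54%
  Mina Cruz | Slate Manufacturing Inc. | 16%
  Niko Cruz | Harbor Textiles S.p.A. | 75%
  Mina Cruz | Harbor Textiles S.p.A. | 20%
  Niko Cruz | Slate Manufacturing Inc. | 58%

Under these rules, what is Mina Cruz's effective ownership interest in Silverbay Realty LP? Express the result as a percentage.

By sibling attribution (R3), Mina Cruz is treated as also owning Niko Cruz's interest in Slate Manufacturing Inc, giving 16% + 58% = 74%.
By sibling attribution (R3), Mina Cruz is treated as also owning Niko Cruz's interest in Harbor Textiles S.p.A, giving 20% + 75% = 95%.
Chain via Slate Manufacturing Inc. (R2): 74% × 31% = 22.94% of Silverbay Realty LP.
Chain via Harbor Textiles S.p.A. (R2): 95% × 54% = 51.3% of Silverbay Realty LP.
Aggregating (R1): 22.94% + 51.3% = 74.24%.

74.24%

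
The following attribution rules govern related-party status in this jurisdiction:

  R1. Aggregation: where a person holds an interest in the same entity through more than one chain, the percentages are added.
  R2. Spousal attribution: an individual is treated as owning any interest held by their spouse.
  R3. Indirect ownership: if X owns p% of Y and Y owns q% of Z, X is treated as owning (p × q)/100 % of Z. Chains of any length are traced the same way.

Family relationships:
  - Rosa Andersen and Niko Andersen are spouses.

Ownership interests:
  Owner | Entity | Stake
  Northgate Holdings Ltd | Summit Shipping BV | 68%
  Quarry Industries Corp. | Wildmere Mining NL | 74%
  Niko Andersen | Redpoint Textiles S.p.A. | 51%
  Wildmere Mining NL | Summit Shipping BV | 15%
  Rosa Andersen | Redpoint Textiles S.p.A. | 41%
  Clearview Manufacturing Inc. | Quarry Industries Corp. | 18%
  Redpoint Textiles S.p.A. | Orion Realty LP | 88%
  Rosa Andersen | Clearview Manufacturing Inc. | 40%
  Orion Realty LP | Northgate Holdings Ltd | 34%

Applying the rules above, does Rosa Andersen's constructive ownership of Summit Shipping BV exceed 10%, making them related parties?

By spousal attribution (R2), Rosa Andersen is treated as also owning Niko Andersen's interest in Redpoint Textiles S.p.A, giving 41% + 51% = 92%.
Chain via Redpoint Textiles S.p.A. → Orion Realty LP → Northgate Holdings Ltd (R3): 92% × 88% × 34% × 68% = 18.717952% of Summit Shipping BV.
Chain via Clearview Manufacturing Inc. → Quarry Industries Corp. → Wildmere Mining NL (R3): 40% × 18% × 74% × 15% = 0.7992% of Summit Shipping BV.
Aggregating (R1): 18.717952% + 0.7992% = 19.517152%.
19.517152% exceeds the 10% threshold, so Rosa is a related party to Summit Shipping BV.

Yes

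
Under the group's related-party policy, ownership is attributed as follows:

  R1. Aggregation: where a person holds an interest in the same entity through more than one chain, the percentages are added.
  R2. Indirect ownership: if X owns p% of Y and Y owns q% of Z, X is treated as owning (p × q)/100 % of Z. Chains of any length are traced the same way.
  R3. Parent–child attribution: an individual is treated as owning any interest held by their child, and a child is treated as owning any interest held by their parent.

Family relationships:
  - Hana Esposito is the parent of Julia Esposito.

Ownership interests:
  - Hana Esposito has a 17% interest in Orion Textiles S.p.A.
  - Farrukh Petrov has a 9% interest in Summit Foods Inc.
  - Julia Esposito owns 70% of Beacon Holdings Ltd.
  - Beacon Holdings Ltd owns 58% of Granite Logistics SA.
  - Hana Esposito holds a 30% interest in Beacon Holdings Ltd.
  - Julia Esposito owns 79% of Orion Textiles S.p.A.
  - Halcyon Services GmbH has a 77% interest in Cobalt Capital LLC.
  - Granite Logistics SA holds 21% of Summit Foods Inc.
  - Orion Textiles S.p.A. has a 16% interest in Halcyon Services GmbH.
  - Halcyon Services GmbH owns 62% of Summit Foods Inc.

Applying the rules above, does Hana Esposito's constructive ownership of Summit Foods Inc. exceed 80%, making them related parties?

No

By parent–child attribution (R3), Hana Esposito is treated as also owning Julia Esposito's interest in Orion Textiles S.p.A, giving 17% + 79% = 96%.
By parent–child attribution (R3), Hana Esposito is treated as also owning Julia Esposito's interest in Beacon Holdings Ltd, giving 30% + 70% = 100%.
Chain via Orion Textiles S.p.A. → Halcyon Services GmbH (R2): 96% × 16% × 62% = 9.5232% of Summit Foods Inc.
Chain via Beacon Holdings Ltd → Granite Logistics SA (R2): 100% × 58% × 21% = 12.18% of Summit Foods Inc.
Aggregating (R1): 9.5232% + 12.18% = 21.7032%.
21.7032% does not exceed the 80% threshold, so Hana is not a related party to Summit Foods Inc.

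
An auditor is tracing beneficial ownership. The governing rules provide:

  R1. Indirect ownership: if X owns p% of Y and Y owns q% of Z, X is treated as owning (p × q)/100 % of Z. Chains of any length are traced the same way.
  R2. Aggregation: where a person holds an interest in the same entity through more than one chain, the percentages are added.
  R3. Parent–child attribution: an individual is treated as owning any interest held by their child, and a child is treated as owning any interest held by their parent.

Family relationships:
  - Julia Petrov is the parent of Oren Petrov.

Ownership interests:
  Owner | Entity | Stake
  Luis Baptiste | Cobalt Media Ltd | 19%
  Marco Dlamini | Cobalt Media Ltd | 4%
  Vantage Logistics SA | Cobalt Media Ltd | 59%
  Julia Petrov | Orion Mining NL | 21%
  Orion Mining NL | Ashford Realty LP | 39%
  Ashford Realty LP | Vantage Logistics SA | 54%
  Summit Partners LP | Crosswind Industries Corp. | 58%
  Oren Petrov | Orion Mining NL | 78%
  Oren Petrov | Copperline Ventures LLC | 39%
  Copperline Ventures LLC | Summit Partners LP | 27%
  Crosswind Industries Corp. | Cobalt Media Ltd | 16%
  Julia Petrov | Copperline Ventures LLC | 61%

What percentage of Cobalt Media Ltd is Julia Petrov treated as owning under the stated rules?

By parent–child attribution (R3), Julia Petrov is treated as also owning Oren Petrov's interest in Orion Mining NL, giving 21% + 78% = 99%.
By parent–child attribution (R3), Julia Petrov is treated as also owning Oren Petrov's interest in Copperline Ventures LLC, giving 61% + 39% = 100%.
Chain via Orion Mining NL → Ashford Realty LP → Vantage Logistics SA (R1): 99% × 39% × 54% × 59% = 12.301146% of Cobalt Media Ltd.
Chain via Copperline Ventures LLC → Summit Partners LP → Crosswind Industries Corp. (R1): 100% × 27% × 58% × 16% = 2.5056% of Cobalt Media Ltd.
Aggregating (R2): 12.301146% + 2.5056% = 14.806746%.

14.806746%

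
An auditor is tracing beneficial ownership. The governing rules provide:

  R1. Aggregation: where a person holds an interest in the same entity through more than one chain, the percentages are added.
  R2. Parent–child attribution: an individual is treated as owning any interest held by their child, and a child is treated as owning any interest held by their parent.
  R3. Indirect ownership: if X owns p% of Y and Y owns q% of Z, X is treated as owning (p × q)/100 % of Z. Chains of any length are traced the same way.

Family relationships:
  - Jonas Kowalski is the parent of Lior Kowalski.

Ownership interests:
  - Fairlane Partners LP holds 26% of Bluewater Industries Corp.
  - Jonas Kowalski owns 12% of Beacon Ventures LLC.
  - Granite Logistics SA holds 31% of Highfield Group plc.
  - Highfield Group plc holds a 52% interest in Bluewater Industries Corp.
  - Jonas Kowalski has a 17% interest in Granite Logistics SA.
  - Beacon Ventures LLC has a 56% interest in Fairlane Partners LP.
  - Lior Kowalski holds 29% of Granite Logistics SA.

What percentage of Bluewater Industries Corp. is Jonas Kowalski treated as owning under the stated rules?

By parent–child attribution (R2), Jonas Kowalski is treated as also owning Lior Kowalski's interest in Granite Logistics SA, giving 17% + 29% = 46%.
Chain via Beacon Ventures LLC → Fairlane Partners LP (R3): 12% × 56% × 26% = 1.7472% of Bluewater Industries Corp.
Chain via Granite Logistics SA → Highfield Group plc (R3): 46% × 31% × 52% = 7.4152% of Bluewater Industries Corp.
Aggregating (R1): 1.7472% + 7.4152% = 9.1624%.

9.1624%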